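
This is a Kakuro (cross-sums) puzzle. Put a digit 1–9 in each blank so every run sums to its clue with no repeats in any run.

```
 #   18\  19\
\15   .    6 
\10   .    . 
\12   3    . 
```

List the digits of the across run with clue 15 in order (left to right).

9 6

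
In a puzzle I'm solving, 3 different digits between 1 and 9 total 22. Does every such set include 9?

Yes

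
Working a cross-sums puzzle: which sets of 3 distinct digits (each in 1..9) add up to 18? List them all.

{1,8,9}; {2,7,9}; {3,6,9}; {3,7,8}; {4,5,9}; {4,6,8}; {5,6,7}

3 distinct digits from 1–9 sum between 6 and 24.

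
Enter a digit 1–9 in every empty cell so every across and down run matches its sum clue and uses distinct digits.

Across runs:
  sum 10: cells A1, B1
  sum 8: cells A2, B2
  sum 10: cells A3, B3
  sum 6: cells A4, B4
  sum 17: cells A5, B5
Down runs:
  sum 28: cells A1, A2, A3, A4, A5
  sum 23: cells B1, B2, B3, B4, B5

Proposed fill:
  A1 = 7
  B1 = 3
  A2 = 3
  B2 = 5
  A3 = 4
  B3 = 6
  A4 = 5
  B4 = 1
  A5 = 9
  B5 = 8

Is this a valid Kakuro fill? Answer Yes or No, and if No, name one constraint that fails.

Yes

Across: 7+3=10; 3+5=8; 4+6=10; 5+1=6; 9+8=17. Down: 7+3+4+5+9=28; 3+5+6+1+8=23. No digit repeats within any run.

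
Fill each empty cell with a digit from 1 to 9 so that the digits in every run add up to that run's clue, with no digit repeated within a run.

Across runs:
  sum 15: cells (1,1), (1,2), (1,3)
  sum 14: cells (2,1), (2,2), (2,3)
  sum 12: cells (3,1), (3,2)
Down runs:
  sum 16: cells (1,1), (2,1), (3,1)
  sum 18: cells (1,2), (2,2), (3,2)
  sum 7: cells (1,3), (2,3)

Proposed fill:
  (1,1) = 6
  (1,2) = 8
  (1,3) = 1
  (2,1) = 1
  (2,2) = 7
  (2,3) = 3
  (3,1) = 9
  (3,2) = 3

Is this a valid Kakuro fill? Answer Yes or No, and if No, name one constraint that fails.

No — the across run (2,1)–(2,3) sums to 11, not 14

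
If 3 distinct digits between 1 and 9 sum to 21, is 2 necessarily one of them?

No

Counterexample: {4,8,9} sums to 21 without using 2.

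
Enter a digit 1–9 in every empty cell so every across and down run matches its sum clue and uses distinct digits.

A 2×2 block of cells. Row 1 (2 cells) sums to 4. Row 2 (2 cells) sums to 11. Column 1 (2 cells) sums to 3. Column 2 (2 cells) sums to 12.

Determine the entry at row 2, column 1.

2

4 in 2 cells must be {1,3}; 3 in 2 cells must be {1,2}.
The 4 across and the 3 down share only 1, so (1,1) = 1.
(1,2) = 4 − 1 = 3 completes the 4 across.
(2,1) = 3 − 1 = 2 completes the 3 down.
(2,2) = 11 − 2 = 9 completes the 11 across.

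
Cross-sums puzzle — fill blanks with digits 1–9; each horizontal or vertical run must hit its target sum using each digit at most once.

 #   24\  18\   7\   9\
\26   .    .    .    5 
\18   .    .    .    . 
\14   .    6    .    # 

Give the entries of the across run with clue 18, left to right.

24 in 3 cells must be {7,8,9}; 7 in 3 cells must be {1,2,4}.
R1C3 = 4: the only remaining digit allowed by both the 26 across and the 7 down.
R2C4 = 9 − 5 = 4 completes the 9 down.
Given what's placed, R3C1 must be 7 to fit the 14 across and 24 down.
R3C3 = 14 − 13 = 1 completes the 14 across.
R2C3 = 7 − 5 = 2 completes the 7 down.
Given what's placed, R2C1 must be 9 to fit the 18 across and 24 down.
R2C2 = 18 − 15 = 3 completes the 18 across.

9 3 2 4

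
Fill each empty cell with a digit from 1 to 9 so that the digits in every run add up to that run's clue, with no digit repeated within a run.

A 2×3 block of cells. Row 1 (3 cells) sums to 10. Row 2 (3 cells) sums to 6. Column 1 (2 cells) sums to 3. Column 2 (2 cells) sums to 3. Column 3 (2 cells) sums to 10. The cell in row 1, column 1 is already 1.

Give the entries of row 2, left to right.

2, 1, 3

6 in 3 cells must be {1,2,3}; 3 in 2 cells must be {1,2}.
Given what's placed, (1,2) must be 2 to fit the 10 across and 3 down.
(1,3) = 10 − 3 = 7 completes the 10 across.
(2,1) = 3 − 1 = 2 completes the 3 down.
(2,2) = 3 − 2 = 1 completes the 3 down.
(2,3) = 6 − 3 = 3 completes the 6 across.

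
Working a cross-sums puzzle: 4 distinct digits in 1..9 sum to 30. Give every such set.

4 distinct digits from 1–9 sum between 10 and 30.
Only one set works: {6,7,8,9}.

{6,7,8,9}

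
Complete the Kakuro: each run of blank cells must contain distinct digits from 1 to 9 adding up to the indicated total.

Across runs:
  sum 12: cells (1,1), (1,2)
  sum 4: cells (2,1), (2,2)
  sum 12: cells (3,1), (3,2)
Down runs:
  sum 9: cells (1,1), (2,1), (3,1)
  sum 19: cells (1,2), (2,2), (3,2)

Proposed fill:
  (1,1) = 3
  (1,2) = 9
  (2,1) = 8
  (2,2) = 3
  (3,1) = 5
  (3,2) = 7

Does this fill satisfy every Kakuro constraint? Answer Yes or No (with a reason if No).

No — the down run (1,1)–(3,1) sums to 16, not 9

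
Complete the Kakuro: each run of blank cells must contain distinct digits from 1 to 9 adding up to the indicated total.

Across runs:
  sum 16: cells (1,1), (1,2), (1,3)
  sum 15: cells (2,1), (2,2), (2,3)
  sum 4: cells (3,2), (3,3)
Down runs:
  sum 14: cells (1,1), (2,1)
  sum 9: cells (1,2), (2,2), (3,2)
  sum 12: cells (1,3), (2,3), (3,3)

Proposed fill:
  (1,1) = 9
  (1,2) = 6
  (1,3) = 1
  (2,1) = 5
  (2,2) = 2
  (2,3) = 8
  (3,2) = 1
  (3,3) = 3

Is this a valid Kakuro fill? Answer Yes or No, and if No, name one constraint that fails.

Across: 9+6+1=16; 5+2+8=15; 1+3=4. Down: 9+5=14; 6+2+1=9; 1+8+3=12. No digit repeats within any run.

Yes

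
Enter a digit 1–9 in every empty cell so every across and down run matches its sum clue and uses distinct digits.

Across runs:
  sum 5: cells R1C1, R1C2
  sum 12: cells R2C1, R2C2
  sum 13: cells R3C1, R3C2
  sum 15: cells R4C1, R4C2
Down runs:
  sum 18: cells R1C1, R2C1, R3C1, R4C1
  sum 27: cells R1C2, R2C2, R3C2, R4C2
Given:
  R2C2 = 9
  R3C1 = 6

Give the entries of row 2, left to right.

R2C1 = 12 − 9 = 3 completes the 12 across.
R3C2 = 13 − 6 = 7 completes the 13 across.
Given what's placed, R1C2 must be 3 to fit the 5 across and 27 down.
R4C2 = 27 − 19 = 8 completes the 27 down.
R1C1 = 5 − 3 = 2 completes the 5 across.
R4C1 = 15 − 8 = 7 completes the 15 across.

3 9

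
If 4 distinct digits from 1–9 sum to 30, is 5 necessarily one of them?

No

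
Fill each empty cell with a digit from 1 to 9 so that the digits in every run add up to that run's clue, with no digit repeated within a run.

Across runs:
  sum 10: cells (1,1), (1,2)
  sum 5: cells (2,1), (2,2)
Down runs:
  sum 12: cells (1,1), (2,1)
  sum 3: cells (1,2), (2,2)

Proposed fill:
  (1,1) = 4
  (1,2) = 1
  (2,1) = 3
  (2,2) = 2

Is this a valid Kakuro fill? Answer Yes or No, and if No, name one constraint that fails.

No — the down run (1,1)–(2,1) sums to 7, not 12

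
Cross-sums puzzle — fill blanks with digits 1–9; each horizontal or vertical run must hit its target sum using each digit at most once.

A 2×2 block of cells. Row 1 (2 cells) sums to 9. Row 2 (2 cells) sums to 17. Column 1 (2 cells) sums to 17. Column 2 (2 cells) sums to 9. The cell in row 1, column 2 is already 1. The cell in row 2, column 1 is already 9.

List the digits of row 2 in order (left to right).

9 8

17 in 2 cells must be {8,9}.
(1,1) = 9 − 1 = 8 completes the 9 across.
(2,2) = 17 − 9 = 8 completes the 17 across.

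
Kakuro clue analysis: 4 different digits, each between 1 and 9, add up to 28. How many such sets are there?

4 distinct digits from 1–9 sum between 10 and 30.
Enumerating: {4,7,8,9}, {5,6,8,9}.

2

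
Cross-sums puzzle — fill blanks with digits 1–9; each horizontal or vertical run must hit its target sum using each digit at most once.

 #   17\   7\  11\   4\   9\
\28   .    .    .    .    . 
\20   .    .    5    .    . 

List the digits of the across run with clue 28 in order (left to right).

17 in 2 cells must be {8,9}; 4 in 2 cells must be {1,3}.
R1C3 = 11 − 5 = 6 completes the 11 down.
Nothing is forced directly, so branch on R1C4, whose candidates are 1 or 3. If R1C4 = 1: that forces R2C4 = 3, R2C1 = 9, R1C1 = 8, R1C2 = 4, after which R1C5 would have to be in {9} for the 28 across but in {1,2,3,4,5,6,7,8} for the 9 down — contradiction. So R1C4 = 3.
R2C4 = 4 − 3 = 1 completes the 4 down.
Nothing is forced directly, so branch on R1C2, whose candidates are 2 or 4. If R1C2 = 2: that forces R1C5 = 8, after which R2C2 would have to be in {2,3,4,7,8,9} for the 20 across but in {5} for the 7 down — contradiction. So R1C2 = 4.
R1C1 = 8: the only remaining digit allowed by both the 28 across and the 17 down.
R1C5 = 28 − 21 = 7 completes the 28 across.

8 4 6 3 7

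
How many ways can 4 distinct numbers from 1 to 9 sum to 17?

9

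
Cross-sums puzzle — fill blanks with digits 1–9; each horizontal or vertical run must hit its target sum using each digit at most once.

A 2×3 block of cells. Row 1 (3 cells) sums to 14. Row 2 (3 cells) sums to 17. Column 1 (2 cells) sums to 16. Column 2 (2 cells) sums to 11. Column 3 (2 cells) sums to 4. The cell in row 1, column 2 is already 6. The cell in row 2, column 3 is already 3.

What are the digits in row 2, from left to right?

16 in 2 cells must be {7,9}; 4 in 2 cells must be {1,3}.
Given what's placed, (1,1) must be 7 to fit the 14 across and 16 down.
(1,3) = 14 − 13 = 1 completes the 14 across.
(2,1) = 16 − 7 = 9 completes the 16 down.
(2,2) = 17 − 12 = 5 completes the 17 across.

9 5 3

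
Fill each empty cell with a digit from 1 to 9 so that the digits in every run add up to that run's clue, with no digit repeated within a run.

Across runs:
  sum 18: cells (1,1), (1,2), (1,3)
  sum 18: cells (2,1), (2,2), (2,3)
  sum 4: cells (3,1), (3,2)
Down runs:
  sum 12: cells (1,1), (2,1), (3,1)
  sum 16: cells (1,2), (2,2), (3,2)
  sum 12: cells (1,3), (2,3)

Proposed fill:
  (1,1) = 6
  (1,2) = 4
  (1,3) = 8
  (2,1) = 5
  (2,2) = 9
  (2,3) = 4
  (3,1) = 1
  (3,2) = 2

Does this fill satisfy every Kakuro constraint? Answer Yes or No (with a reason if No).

No — the down run (1,2)–(3,2) sums to 15, not 16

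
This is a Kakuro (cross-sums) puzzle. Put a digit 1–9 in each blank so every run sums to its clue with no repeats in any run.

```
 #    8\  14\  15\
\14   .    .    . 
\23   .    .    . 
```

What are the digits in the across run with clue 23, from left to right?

23 in 3 cells must be {6,8,9}.
The 23 across and the 8 down share only 6, so R2C1 = 6.
R1C1 = 8 − 6 = 2 completes the 8 down.
Nothing is forced directly, so branch on R2C2, whose candidates are 8 or 9. If R2C2 = 8: then R1C2 would have to be in {3,4,5,7,8,9} for the 14 across but in {6} for the 14 down — contradiction. So R2C2 = 9.
R1C2 = 14 − 9 = 5 completes the 14 down.
R1C3 = 14 − 7 = 7 completes the 14 across.
R2C3 = 23 − 15 = 8 completes the 23 across.

6 9 8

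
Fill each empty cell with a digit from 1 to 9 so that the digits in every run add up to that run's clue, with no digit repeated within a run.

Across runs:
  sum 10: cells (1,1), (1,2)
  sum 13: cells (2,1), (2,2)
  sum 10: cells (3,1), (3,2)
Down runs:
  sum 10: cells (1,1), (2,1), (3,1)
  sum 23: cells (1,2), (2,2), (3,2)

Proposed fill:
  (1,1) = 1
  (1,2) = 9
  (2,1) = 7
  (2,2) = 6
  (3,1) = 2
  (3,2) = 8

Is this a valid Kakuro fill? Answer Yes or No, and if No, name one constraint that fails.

Yes

Across: 1+9=10; 7+6=13; 2+8=10. Down: 1+7+2=10; 9+6+8=23. No digit repeats within any run.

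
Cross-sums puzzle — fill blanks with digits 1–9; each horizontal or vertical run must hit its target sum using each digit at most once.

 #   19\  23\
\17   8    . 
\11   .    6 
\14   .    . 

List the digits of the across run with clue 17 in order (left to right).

8, 9

17 in 2 cells must be {8,9}; 23 in 3 cells must be {6,8,9}.
R1C2 = 17 − 8 = 9 completes the 17 across.
R2C1 = 11 − 6 = 5 completes the 11 across.
R3C1 = 19 − 13 = 6 completes the 19 down.
R3C2 = 14 − 6 = 8 completes the 14 across.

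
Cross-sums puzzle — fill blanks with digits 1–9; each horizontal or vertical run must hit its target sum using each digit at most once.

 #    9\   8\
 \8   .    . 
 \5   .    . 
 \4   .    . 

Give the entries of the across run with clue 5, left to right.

1 4

4 in 2 cells must be {1,3}.
Nothing is forced directly, so branch on R3C1, whose candidates are 1 or 3. If R3C1 = 1: that forces R3C2 = 3, R1C2 = 1, R2C2 = 4, after which R1C1 would have to be in {7} for the 8 across but in {2,3,5,6} for the 9 down — contradiction. So R3C1 = 3.
R3C2 = 4 − 3 = 1 completes the 4 across.
Nothing is forced directly, so branch on R1C1, whose candidates are 1 or 2 or 5. If R1C1 = 1: then R1C2 would have to be in {7} for the 8 across but in {2,3,4,5} for the 8 down — contradiction. If R1C1 = 2: then R1C2 would have to be in {6} for the 8 across but in {2,3,4,5} for the 8 down — contradiction. So R1C1 = 5.
R1C2 = 8 − 5 = 3 completes the 8 across.
R2C1 = 9 − 8 = 1 completes the 9 down.
R2C2 = 5 − 1 = 4 completes the 5 across.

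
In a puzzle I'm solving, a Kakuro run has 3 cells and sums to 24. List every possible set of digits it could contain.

3 distinct digits from 1–9 sum between 6 and 24.
Only one set works: {7,8,9}.

{7,8,9}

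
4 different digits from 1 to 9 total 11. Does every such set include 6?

No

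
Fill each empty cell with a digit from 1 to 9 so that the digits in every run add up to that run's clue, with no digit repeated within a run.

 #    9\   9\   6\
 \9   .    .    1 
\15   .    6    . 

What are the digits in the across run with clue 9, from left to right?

R1C2 = 9 − 6 = 3 completes the 9 down.
R2C3 = 6 − 1 = 5 completes the 6 down.
R1C1 = 9 − 4 = 5 completes the 9 across.
R2C1 = 15 − 11 = 4 completes the 15 across.

5 3 1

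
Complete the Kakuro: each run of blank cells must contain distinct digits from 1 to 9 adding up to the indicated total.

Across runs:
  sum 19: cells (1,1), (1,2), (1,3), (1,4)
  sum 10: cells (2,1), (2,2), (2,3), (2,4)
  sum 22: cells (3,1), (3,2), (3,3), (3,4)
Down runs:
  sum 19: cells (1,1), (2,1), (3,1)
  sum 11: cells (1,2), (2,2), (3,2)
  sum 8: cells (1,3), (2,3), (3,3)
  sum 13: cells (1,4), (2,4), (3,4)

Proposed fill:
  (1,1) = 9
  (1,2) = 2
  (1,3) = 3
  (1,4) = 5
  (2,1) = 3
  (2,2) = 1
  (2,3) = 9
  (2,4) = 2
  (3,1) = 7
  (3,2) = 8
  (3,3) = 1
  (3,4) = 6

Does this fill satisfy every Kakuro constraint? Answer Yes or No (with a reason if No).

No — the across run (2,1)–(2,4) sums to 15, not 10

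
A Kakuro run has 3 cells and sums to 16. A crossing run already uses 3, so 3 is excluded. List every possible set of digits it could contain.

{1,6,9}; {1,7,8}; {2,5,9}; {2,6,8}; {4,5,7}

3 distinct digits from 1–9 sum between 6 and 24.
Dropping sets that contain 3.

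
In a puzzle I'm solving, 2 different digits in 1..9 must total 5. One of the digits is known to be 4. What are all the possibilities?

2 distinct digits from 1–9 sum between 3 and 17.
Keeping only sets containing 4.
Only one set works: {1,4}.

{1,4}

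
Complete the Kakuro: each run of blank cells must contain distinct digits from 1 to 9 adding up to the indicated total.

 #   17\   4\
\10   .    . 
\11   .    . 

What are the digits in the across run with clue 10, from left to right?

17 in 2 cells must be {8,9}; 4 in 2 cells must be {1,3}.
The 11 across and the 4 down share only 3, so R2C2 = 3.
R1C2 = 4 − 3 = 1 completes the 4 down.
R2C1 = 11 − 3 = 8 completes the 11 across.
R1C1 = 10 − 1 = 9 completes the 10 across.

9 1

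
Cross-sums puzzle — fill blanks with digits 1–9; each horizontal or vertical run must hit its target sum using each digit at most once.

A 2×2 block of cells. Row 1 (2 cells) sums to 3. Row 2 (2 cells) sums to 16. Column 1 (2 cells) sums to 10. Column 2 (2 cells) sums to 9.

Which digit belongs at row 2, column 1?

3 in 2 cells must be {1,2}; 16 in 2 cells must be {7,9}.
The 16 across and the 9 down share only 7, so (2,2) = 7.
(1,2) = 9 − 7 = 2 completes the 9 down.
(2,1) = 16 − 7 = 9 completes the 16 across.
(1,1) = 3 − 2 = 1 completes the 3 across.

9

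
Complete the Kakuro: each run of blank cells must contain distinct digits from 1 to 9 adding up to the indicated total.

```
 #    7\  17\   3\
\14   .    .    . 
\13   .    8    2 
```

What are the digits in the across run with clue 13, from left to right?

17 in 2 cells must be {8,9}; 3 in 2 cells must be {1,2}.
R1C2 = 17 − 8 = 9 completes the 17 down.
R1C3 = 3 − 2 = 1 completes the 3 down.
R2C1 = 13 − 10 = 3 completes the 13 across.
R1C1 = 14 − 10 = 4 completes the 14 across.

3 8 2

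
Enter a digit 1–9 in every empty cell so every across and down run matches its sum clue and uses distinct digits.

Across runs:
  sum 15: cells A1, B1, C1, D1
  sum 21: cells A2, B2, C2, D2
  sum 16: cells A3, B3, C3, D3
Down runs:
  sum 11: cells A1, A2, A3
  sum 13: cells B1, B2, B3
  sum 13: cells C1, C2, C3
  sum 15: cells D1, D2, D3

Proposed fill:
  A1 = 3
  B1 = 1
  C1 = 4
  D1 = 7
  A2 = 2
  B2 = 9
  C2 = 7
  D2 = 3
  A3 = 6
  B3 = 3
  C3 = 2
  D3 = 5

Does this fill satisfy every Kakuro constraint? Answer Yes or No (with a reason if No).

Yes

Across: 3+1+4+7=15; 2+9+7+3=21; 6+3+2+5=16. Down: 3+2+6=11; 1+9+3=13; 4+7+2=13; 7+3+5=15. No digit repeats within any run.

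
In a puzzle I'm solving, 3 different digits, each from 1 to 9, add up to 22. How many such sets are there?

2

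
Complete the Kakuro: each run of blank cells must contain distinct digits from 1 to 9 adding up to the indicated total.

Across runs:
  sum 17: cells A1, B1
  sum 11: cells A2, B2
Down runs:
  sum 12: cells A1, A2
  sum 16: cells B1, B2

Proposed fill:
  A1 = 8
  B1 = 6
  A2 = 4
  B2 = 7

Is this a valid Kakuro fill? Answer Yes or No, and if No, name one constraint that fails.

No — the across run A1–B1 sums to 14, not 17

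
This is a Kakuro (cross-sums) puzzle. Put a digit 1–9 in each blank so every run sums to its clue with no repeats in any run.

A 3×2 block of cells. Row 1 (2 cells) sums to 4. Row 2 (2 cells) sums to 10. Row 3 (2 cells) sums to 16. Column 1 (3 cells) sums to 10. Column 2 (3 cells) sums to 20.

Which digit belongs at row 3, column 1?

7

4 in 2 cells must be {1,3}; 16 in 2 cells must be {7,9}.
The 4 across and the 20 down share only 3, so (1,2) = 3.
The 16 across and the 10 down share only 7, so (3,1) = 7.
(3,2) = 16 − 7 = 9 completes the 16 across.
(1,1) = 4 − 3 = 1 completes the 4 across.
(2,1) = 10 − 8 = 2 completes the 10 down.
(2,2) = 10 − 2 = 8 completes the 10 across.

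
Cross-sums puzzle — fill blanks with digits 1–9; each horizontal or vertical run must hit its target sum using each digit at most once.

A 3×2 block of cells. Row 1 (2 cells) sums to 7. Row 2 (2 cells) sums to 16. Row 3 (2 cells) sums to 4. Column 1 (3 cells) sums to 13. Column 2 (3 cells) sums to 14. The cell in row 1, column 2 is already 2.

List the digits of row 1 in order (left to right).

5 2

16 in 2 cells must be {7,9}; 4 in 2 cells must be {1,3}.
(1,1) = 7 − 2 = 5 completes the 7 across.
Given what's placed, (2,1) must be 7 to fit the 16 across and 13 down.
(2,2) = 16 − 7 = 9 completes the 16 across.
(3,1) = 13 − 12 = 1 completes the 13 down.
(3,2) = 4 − 1 = 3 completes the 4 across.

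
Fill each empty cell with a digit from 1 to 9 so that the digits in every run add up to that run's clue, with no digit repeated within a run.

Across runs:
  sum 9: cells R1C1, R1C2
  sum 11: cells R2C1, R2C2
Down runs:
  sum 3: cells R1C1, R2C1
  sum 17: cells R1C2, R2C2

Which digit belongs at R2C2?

9

3 in 2 cells must be {1,2}; 17 in 2 cells must be {8,9}.
The 9 across and the 17 down share only 8, so R1C2 = 8.
The 11 across and the 3 down share only 2, so R2C1 = 2.
R2C2 = 11 − 2 = 9 completes the 11 across.
R1C1 = 9 − 8 = 1 completes the 9 across.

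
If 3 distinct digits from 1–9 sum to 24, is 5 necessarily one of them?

The only way to make 24 from 3 distinct digits is {7,8,9}, which does not contain 5.

No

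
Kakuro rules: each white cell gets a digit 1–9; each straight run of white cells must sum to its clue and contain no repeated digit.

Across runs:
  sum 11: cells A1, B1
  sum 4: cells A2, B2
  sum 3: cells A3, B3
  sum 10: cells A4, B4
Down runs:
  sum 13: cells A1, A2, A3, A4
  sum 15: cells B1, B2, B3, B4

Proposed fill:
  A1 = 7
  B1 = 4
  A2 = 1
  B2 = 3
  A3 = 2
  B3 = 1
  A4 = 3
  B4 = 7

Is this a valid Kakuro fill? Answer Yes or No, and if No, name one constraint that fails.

Across: 7+4=11; 1+3=4; 2+1=3; 3+7=10. Down: 7+1+2+3=13; 4+3+1+7=15. No digit repeats within any run.

Yes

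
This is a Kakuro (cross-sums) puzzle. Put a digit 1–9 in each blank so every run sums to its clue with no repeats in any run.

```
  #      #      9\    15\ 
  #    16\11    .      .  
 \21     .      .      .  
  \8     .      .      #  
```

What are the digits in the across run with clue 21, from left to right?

9 5 7

16 in 2 cells must be {7,9}.
The 8 across and the 16 down share only 7, so R3C1 = 7.
R3C2 = 8 − 7 = 1 completes the 8 across.
R2C1 = 16 − 7 = 9 completes the 16 down.
R2C2 = 5: the only remaining digit allowed by both the 21 across and the 9 down.
R2C3 = 21 − 14 = 7 completes the 21 across.
R1C2 = 9 − 6 = 3 completes the 9 down.
R1C3 = 11 − 3 = 8 completes the 11 across.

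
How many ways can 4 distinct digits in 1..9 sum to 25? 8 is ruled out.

2

4 distinct digits from 1–9 sum between 10 and 30.
Dropping sets that contain 8.
Enumerating: {3,6,7,9}, {4,5,7,9}.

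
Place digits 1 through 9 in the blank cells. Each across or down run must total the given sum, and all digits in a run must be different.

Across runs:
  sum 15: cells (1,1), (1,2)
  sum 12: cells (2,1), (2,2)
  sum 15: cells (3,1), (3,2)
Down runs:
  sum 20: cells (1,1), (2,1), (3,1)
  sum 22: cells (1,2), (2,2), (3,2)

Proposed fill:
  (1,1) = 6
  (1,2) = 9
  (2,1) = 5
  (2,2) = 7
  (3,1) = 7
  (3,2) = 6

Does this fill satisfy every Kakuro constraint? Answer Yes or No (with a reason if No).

No — the down run (1,1)–(3,1) sums to 18, not 20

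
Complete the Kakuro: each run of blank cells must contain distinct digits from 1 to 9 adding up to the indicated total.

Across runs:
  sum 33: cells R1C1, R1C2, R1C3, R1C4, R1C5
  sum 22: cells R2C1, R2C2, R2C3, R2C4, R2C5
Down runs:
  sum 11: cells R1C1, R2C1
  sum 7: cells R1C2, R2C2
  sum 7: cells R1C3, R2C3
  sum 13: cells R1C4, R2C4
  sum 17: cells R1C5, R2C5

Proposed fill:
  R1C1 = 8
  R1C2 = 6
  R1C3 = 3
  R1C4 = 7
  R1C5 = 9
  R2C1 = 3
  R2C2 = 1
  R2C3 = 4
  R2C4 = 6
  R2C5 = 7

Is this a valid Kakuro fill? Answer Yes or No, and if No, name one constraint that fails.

No — the across run R2C1–R2C5 sums to 21, not 22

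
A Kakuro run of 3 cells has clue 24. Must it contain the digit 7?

Yes

The only way to make 24 from 3 distinct digits is {7,8,9}, which contains 7.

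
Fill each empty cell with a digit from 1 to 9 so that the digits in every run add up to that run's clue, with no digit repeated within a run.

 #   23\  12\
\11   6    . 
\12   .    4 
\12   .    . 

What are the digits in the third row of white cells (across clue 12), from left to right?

9 3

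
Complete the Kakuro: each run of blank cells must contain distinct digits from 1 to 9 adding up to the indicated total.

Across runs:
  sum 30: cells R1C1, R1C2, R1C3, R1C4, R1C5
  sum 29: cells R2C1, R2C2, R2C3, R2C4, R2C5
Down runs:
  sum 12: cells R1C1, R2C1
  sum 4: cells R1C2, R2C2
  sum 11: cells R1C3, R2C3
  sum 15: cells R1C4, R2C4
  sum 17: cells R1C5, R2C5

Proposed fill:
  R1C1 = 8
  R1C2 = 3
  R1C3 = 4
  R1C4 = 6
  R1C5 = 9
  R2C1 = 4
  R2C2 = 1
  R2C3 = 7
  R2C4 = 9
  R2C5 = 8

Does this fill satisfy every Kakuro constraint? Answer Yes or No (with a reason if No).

Yes

Across: 8+3+4+6+9=30; 4+1+7+9+8=29. Down: 8+4=12; 3+1=4; 4+7=11; 6+9=15; 9+8=17. No digit repeats within any run.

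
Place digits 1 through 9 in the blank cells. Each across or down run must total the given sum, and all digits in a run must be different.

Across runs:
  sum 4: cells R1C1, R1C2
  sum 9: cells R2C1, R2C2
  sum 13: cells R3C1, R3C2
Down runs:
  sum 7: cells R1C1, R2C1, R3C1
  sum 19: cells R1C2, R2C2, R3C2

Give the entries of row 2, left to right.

4 in 2 cells must be {1,3}; 7 in 3 cells must be {1,2,4}.
The 4 across and the 7 down share only 1, so R1C1 = 1.
R1C2 = 4 − 1 = 3 completes the 4 across.
Given what's placed, R2C2 must be 7 to fit the 9 across and 19 down.
R3C1 = 4: the only remaining digit allowed by both the 13 across and the 7 down.
R3C2 = 13 − 4 = 9 completes the 13 across.
R2C1 = 9 − 7 = 2 completes the 9 across.

2 7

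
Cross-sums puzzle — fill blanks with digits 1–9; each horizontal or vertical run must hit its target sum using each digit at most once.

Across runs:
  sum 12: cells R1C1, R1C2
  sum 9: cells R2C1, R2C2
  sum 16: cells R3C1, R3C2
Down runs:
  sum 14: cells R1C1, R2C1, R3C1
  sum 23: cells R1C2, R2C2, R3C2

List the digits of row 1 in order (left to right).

4 8

16 in 2 cells must be {7,9}; 23 in 3 cells must be {6,8,9}.
The 16 across and the 23 down share only 9, so R3C2 = 9.
Given what's placed, R1C2 must be 8 to fit the 12 across and 23 down.
R2C2 = 23 − 17 = 6 completes the 23 down.
R3C1 = 16 − 9 = 7 completes the 16 across.
R1C1 = 12 − 8 = 4 completes the 12 across.
R2C1 = 9 − 6 = 3 completes the 9 across.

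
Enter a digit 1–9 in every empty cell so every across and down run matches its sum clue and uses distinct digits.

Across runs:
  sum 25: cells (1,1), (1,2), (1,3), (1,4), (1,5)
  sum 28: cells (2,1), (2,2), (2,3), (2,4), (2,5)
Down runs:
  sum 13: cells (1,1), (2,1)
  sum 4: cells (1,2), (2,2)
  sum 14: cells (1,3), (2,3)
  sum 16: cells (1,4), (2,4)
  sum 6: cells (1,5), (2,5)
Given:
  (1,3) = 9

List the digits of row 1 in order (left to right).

6 1 9 7 2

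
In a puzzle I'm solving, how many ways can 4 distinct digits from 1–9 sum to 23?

4 distinct digits from 1–9 sum between 10 and 30.

9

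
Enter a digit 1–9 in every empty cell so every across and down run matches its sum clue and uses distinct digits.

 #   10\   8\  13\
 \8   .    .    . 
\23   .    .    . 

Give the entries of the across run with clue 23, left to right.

23 in 3 cells must be {6,8,9}.
The 23 across and the 8 down share only 6, so R2C2 = 6.
R1C2 = 8 − 6 = 2 completes the 8 down.
Given what's placed, R1C3 must be 5 to fit the 8 across and 13 down.
R2C3 = 13 − 5 = 8 completes the 13 down.
R1C1 = 8 − 7 = 1 completes the 8 across.
R2C1 = 23 − 14 = 9 completes the 23 across.

9, 6, 8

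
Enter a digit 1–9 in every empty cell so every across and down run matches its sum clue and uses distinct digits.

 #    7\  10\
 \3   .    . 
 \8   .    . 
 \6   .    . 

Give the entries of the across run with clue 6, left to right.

4 2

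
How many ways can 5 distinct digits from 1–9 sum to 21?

5 distinct digits from 1–9 sum between 15 and 35.

8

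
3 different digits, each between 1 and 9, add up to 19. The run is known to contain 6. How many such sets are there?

2

3 distinct digits from 1–9 sum between 6 and 24.
Keeping only sets containing 6.
Enumerating: {4,6,9}, {5,6,8}.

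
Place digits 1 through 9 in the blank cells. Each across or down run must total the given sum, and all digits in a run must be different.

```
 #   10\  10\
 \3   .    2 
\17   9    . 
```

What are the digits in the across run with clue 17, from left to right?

9 8

3 in 2 cells must be {1,2}; 17 in 2 cells must be {8,9}.
R1C1 = 3 − 2 = 1 completes the 3 across.
R2C2 = 17 − 9 = 8 completes the 17 across.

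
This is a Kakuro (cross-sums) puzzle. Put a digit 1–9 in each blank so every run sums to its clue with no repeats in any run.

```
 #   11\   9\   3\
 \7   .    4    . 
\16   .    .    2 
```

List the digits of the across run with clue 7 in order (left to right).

2 4 1

7 in 3 cells must be {1,2,4}; 3 in 2 cells must be {1,2}.
Given what's placed, R1C1 must be 2 to fit the 7 across and 11 down.
R1C3 = 7 − 6 = 1 completes the 7 across.
R2C1 = 11 − 2 = 9 completes the 11 down.
R2C2 = 16 − 11 = 5 completes the 16 across.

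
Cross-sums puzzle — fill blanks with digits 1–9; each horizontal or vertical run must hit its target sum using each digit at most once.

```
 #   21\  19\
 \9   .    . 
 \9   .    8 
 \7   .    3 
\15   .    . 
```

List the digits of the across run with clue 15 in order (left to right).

R2C1 = 9 − 8 = 1 completes the 9 across.
R3C1 = 7 − 3 = 4 completes the 7 across.
Given what's placed, R1C1 must be 7 to fit the 9 across and 21 down.
R1C2 = 9 − 7 = 2 completes the 9 across.
R4C1 = 21 − 12 = 9 completes the 21 down.
R4C2 = 15 − 9 = 6 completes the 15 across.

9, 6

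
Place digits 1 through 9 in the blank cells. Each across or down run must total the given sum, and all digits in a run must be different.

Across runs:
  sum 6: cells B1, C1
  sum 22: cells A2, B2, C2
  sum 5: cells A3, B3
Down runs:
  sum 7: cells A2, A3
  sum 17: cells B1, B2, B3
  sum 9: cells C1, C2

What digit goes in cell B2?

Nothing is forced directly, so branch on A2, whose candidates are 5 or 6. If A2 = 6: that forces C2 = 7, A3 = 1, B3 = 4, B1 = 5, after which C1 would have to be in {1} for the 6 across but in {2} for the 9 down — contradiction. So A2 = 5.
C2 = 8: the only remaining digit allowed by both the 22 across and the 9 down.
A3 = 7 − 5 = 2 completes the 7 down.
B3 = 5 − 2 = 3 completes the 5 across.
B1 = 5: the only remaining digit allowed by both the 6 across and the 17 down.
C1 = 6 − 5 = 1 completes the 6 across.
B2 = 22 − 13 = 9 completes the 22 across.

9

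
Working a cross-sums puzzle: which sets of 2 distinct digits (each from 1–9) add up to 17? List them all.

{8,9}

2 distinct digits from 1–9 sum between 3 and 17.
Only one set works: {8,9}.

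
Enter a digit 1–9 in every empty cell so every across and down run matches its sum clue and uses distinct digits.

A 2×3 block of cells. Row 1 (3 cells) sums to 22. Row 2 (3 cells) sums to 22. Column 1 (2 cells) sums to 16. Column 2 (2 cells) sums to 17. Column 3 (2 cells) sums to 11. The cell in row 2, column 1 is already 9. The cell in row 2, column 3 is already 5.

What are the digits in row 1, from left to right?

7, 9, 6

16 in 2 cells must be {7,9}; 17 in 2 cells must be {8,9}.
(1,1) = 16 − 9 = 7 completes the 16 down.
(1,2) = 9: the only remaining digit allowed by both the 22 across and the 17 down.
(1,3) = 22 − 16 = 6 completes the 22 across.
(2,2) = 22 − 14 = 8 completes the 22 across.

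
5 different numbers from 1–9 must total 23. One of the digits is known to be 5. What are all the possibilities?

5 distinct digits from 1–9 sum between 15 and 35.
Keeping only sets containing 5.

{1,2,5,6,9}; {1,2,5,7,8}; {1,3,5,6,8}; {1,4,5,6,7}; {2,3,4,5,9}; {2,3,5,6,7}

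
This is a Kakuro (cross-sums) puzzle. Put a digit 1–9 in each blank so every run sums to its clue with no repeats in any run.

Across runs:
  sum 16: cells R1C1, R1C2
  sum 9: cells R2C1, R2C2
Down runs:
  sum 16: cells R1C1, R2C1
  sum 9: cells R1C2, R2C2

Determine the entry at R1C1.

16 in 2 cells must be {7,9}.
The 16 across and the 9 down share only 7, so R1C2 = 7.
The 9 across and the 16 down share only 7, so R2C1 = 7.
R2C2 = 9 − 7 = 2 completes the 9 across.
R1C1 = 16 − 7 = 9 completes the 16 across.

9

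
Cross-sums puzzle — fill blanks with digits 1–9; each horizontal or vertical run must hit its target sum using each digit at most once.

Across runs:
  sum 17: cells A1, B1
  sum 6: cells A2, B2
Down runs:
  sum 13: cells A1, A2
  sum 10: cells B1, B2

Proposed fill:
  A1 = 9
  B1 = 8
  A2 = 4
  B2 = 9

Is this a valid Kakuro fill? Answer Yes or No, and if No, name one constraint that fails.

No — the down run B1–B2 sums to 17, not 10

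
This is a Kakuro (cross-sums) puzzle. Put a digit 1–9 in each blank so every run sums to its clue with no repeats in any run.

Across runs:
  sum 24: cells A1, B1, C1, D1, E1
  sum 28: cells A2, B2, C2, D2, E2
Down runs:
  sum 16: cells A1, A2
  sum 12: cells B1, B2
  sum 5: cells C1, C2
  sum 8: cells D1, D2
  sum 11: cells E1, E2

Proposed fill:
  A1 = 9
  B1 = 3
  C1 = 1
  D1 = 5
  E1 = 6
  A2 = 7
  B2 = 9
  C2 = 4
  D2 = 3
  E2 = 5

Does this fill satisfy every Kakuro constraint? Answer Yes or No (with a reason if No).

Yes

Across: 9+3+1+5+6=24; 7+9+4+3+5=28. Down: 9+7=16; 3+9=12; 1+4=5; 5+3=8; 6+5=11. No digit repeats within any run.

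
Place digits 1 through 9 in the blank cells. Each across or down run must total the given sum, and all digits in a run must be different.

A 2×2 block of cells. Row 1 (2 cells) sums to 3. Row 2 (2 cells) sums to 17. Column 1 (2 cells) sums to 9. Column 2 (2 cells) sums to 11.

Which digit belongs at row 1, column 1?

1

3 in 2 cells must be {1,2}; 17 in 2 cells must be {8,9}.
The 3 across and the 11 down share only 2, so (1,2) = 2.
The 17 across and the 9 down share only 8, so (2,1) = 8.
(2,2) = 17 − 8 = 9 completes the 17 across.
(1,1) = 3 − 2 = 1 completes the 3 across.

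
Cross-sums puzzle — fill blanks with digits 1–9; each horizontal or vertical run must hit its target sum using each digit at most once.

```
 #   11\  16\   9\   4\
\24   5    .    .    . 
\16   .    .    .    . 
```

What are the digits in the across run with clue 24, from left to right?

16 in 2 cells must be {7,9}; 4 in 2 cells must be {1,3}.
R1C4 = 3: the only remaining digit allowed by both the 24 across and the 4 down.
R2C1 = 11 − 5 = 6 completes the 11 down.
R2C2 = 7: the only remaining digit allowed by both the 16 across and the 16 down.
R2C4 = 4 − 3 = 1 completes the 4 down.
R1C2 = 16 − 7 = 9 completes the 16 down.
R1C3 = 24 − 17 = 7 completes the 24 across.
R2C3 = 16 − 14 = 2 completes the 16 across.

5, 9, 7, 3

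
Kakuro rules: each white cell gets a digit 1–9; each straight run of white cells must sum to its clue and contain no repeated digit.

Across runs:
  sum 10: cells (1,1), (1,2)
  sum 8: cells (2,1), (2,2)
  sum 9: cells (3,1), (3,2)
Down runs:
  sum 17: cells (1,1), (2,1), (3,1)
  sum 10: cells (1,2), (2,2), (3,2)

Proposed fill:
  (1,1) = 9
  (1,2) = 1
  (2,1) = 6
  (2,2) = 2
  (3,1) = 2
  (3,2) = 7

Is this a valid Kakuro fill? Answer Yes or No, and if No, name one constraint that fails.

Across: 9+1=10; 6+2=8; 2+7=9. Down: 9+6+2=17; 1+2+7=10. No digit repeats within any run.

Yes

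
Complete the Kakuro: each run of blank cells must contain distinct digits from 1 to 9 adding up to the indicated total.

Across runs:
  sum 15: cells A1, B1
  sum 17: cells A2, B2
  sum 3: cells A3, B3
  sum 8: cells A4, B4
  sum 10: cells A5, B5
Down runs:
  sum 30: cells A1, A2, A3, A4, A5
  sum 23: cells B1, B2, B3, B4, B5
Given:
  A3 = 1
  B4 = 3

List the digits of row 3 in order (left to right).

17 in 2 cells must be {8,9}; 3 in 2 cells must be {1,2}.
B3 = 3 − 1 = 2 completes the 3 across.

1, 2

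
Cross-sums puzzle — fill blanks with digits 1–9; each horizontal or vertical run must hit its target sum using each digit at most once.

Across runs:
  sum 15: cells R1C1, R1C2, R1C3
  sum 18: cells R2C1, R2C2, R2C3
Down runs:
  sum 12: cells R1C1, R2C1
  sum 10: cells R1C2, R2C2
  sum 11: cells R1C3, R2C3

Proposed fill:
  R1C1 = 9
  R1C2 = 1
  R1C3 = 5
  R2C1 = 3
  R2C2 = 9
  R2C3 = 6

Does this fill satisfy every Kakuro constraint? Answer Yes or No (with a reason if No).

Yes

Across: 9+1+5=15; 3+9+6=18. Down: 9+3=12; 1+9=10; 5+6=11. No digit repeats within any run.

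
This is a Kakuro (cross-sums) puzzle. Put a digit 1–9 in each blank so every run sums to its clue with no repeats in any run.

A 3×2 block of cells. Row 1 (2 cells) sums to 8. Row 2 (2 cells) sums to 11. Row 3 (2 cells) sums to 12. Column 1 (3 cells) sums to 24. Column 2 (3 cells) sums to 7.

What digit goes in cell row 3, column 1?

24 in 3 cells must be {7,8,9}; 7 in 3 cells must be {1,2,4}.
The 8 across and the 24 down share only 7, so (1,1) = 7.
(1,2) = 8 − 7 = 1 completes the 8 across.
Given what's placed, (3,2) must be 4 to fit the 12 across and 7 down.
(2,2) = 7 − 5 = 2 completes the 7 down.
(3,1) = 12 − 4 = 8 completes the 12 across.
(2,1) = 11 − 2 = 9 completes the 11 across.

8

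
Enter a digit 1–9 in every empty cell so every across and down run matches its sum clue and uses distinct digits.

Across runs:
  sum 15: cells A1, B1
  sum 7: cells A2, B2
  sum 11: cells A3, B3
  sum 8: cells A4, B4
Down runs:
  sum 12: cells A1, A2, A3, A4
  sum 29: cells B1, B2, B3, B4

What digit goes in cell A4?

1

29 in 4 cells must be {5,7,8,9}.
Only 6 fits A1 under both its across sum 15 and down sum 12.
B1 = 15 − 6 = 9 completes the 15 across.
Given what's placed, B2 must be 5 to fit the 7 across and 29 down.
B4 = 7: the only remaining digit allowed by both the 8 across and the 29 down.
A2 = 7 − 5 = 2 completes the 7 across.
Given what's placed, A3 must be 3 to fit the 11 across and 12 down.
B3 = 11 − 3 = 8 completes the 11 across.
A4 = 8 − 7 = 1 completes the 8 across.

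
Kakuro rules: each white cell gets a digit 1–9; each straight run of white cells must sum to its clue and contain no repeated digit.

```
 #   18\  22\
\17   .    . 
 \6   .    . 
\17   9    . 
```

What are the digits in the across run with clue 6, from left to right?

17 in 2 cells must be {8,9}.
R1C1 = 8: the only remaining digit allowed by both the 17 across and the 18 down.
R1C2 = 17 − 8 = 9 completes the 17 across.
R2C1 = 18 − 17 = 1 completes the 18 down.
R2C2 = 6 − 1 = 5 completes the 6 across.
R3C2 = 17 − 9 = 8 completes the 17 across.

1, 5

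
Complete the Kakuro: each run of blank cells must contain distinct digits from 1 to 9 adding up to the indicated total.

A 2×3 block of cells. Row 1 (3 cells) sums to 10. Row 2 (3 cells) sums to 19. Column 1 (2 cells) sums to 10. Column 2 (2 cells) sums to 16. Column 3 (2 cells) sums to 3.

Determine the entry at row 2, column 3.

16 in 2 cells must be {7,9}; 3 in 2 cells must be {1,2}.
The 10 across and the 16 down share only 7, so (1,2) = 7.
(2,2) = 16 − 7 = 9 completes the 16 down.
Given what's placed, (2,3) must be 2 to fit the 19 across and 3 down.
(1,3) = 3 − 2 = 1 completes the 3 down.
(2,1) = 19 − 11 = 8 completes the 19 across.
(1,1) = 10 − 8 = 2 completes the 10 across.

2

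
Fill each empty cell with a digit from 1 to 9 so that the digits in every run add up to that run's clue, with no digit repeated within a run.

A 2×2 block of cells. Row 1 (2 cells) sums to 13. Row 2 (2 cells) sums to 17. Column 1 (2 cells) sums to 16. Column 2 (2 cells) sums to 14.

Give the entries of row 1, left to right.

7, 6

17 in 2 cells must be {8,9}; 16 in 2 cells must be {7,9}.
The 17 across and the 16 down share only 9, so (2,1) = 9.
(2,2) = 17 − 9 = 8 completes the 17 across.
(1,1) = 16 − 9 = 7 completes the 16 down.
(1,2) = 13 − 7 = 6 completes the 13 across.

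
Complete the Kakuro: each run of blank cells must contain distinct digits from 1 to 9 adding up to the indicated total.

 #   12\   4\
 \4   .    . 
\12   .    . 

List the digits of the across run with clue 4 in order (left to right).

4 in 2 cells must be {1,3}.
The 4 across and the 12 down share only 3, so R1C1 = 3.
R1C2 = 4 − 3 = 1 completes the 4 across.
R2C1 = 12 − 3 = 9 completes the 12 down.
R2C2 = 12 − 9 = 3 completes the 12 across.

3 1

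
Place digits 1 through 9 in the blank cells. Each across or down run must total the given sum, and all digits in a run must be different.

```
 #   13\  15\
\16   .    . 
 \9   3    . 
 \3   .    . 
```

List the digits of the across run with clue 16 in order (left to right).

9 7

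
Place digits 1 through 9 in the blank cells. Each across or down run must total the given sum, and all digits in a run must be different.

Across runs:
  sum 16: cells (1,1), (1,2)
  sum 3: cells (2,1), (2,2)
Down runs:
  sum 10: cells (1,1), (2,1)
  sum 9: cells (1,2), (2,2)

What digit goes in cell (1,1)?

9

16 in 2 cells must be {7,9}; 3 in 2 cells must be {1,2}.
The 16 across and the 9 down share only 7, so (1,2) = 7.
(2,2) = 9 − 7 = 2 completes the 9 down.
(1,1) = 16 − 7 = 9 completes the 16 across.
(2,1) = 3 − 2 = 1 completes the 3 across.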